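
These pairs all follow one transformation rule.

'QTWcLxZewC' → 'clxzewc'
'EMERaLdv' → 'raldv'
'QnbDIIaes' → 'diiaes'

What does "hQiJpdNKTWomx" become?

What's happening: delete the first 3 characters, then convert every letter to lowercase.
Working it through for "hQiJpdNKTWomx": intermediate "JpdNKTWomx", final "jpdnktwomx".

jpdnktwomx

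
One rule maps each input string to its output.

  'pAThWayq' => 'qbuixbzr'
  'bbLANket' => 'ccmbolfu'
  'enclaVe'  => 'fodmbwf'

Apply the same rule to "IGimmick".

Each output is the input with this applied: shift every letter 1 place forward in the alphabet (wrapping around), then convert every letter to lowercase.
"IGimmick" → "JHjnnjdl" → "jhjnnjdl".

jhjnnjdl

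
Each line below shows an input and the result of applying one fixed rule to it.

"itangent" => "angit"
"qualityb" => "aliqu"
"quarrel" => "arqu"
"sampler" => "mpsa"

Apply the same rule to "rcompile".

Rule — delete the last 3 characters, then move the first 2 characters to the end (rotate left by 2).
"rcompile" → "rcomp" → "omprc".

omprc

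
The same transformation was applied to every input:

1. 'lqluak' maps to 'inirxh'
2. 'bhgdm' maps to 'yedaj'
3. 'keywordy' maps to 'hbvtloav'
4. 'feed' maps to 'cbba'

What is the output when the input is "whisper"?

tefpmbo

The rule is to shift every letter 3 places backward in the alphabet (wrapping around).
"whisper" → "tefpmbo".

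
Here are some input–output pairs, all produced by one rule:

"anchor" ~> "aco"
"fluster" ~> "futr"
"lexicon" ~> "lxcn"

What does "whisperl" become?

wipr

Looking at the pairs, the operation is to keep every other character starting from the first (positions 1st, 3rd, 5th, ...).
For "whisperl" the result is "wipr".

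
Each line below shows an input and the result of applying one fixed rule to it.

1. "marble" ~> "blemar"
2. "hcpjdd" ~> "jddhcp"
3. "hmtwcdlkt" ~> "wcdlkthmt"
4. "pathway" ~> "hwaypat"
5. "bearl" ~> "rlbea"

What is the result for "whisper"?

What's happening: move the first 3 characters to the end (rotate left by 3).
So "whisper" becomes "sperwhi".

sperwhi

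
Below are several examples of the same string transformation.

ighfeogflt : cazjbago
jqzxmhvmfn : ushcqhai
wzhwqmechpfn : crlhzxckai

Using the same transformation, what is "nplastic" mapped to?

gvnodx

Looking at the pairs, the operation is to shift every letter 5 places backward in the alphabet (wrapping around), then delete the first 2 characters.
"nplastic" → "ikgvnodx" → "gvnodx".
(Check on "ighfeogflt": → "dbcazjbago" → "cazjbago" ✓)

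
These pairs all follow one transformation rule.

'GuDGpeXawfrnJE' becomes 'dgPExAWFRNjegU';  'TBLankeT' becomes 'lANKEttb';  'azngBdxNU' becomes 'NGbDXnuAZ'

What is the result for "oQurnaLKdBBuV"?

Looking at the pairs, the operation is to flip the case of every letter, then move the first 2 characters to the end (rotate left by 2).
Applying both steps to "oQurnaLKdBBuV": "OqURNAlkDbbUv", then "URNAlkDbbUvOq".

URNAlkDbbUvOq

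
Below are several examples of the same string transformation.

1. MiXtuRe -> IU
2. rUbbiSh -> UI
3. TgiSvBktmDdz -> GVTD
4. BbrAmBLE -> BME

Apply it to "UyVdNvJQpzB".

What's happening: keep one character in every 3, starting at position 2 (positions 2nd, 5th, 8th, ...), then convert every letter to uppercase.
So "UyVdNvJQpzB" becomes "YNQB".
(Check on "MiXtuRe": → "iu" → "IU" ✓)

YNQB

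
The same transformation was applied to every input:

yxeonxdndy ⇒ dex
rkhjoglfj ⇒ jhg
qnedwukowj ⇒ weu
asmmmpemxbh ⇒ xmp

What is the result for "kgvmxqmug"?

gvq

What's happening: keep one character in every 3, starting at position 3 (positions 3rd, 6th, 9th, ...), then move the last character to the front.
For "kgvmxqmug", step one produces "vqg"; step two turns that into "gvq".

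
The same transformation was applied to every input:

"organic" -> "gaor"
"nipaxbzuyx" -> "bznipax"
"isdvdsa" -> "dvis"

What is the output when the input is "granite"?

Rule — delete the last 3 characters, then move the last 2 characters to the front (rotate right by 2).
Applying that to "granite" gives "angr".

angr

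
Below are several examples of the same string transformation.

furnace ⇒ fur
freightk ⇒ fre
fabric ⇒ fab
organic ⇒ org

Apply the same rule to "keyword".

Rule — keep only the first 3 characters.
"keyword" → "key".

key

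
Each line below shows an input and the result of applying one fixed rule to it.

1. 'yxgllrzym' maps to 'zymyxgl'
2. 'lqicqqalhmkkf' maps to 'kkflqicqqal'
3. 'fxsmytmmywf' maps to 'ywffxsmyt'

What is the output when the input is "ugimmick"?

ickugi

In each case the input is transformed by: move the last 3 characters to the front (rotate right by 3), then delete the last 2 characters.
For "ugimmick", step one produces "ickugimm"; step two turns that into "ickugi".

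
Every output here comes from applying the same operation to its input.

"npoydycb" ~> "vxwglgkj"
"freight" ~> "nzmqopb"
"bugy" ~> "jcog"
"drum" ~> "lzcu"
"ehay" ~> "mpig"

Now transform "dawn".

liev

In each case the input is transformed by: shift every letter 8 places forward in the alphabet (wrapping around).
On "dawn" that produces "liev".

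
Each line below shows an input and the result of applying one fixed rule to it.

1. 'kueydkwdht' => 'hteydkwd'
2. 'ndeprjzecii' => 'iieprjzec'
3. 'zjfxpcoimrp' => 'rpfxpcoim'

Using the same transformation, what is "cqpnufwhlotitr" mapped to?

The transformation: delete the first 2 characters, then move the last 2 characters to the front (rotate right by 2).
Working it through for "cqpnufwhlotitr": intermediate "pnufwhlotitr", final "trpnufwhloti".

trpnufwhloti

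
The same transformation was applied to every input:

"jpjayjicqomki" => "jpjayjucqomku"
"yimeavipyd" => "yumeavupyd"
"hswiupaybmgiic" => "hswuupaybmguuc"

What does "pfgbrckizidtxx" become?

The rule is to replace every "i" with "u".
For "pfgbrckizidtxx" the result is "pfgbrckuzudtxx".

pfgbrckuzudtxx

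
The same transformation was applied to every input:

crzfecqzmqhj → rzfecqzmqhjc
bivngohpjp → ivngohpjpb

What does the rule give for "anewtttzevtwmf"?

newtttzevtwmfa

In each case the input is transformed by: move the first character to the end.
"anewtttzevtwmf" → "newtttzevtwmfa".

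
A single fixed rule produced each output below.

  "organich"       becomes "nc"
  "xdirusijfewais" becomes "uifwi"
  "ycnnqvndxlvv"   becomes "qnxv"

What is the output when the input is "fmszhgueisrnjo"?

Each output is the input with this applied: delete the first 3 characters, then keep every other character starting from the second (positions 2nd, 4th, 6th, ...).
So "fmszhgueisrnjo" becomes "huirj".
(Check on "ycnnqvndxlvv": → "nqvndxlvv" → "qnxv" ✓)

huirj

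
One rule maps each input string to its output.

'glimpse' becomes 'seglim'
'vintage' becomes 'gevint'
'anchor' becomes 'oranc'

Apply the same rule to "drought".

The transformation: move the last 2 characters to the front (rotate right by 2), then delete the last character.
For "drought", step one produces "htdroug"; step two turns that into "htdrou".

htdrou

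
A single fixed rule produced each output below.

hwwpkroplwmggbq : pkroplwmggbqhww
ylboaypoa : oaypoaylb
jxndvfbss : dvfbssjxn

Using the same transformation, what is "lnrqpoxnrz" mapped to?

qpoxnrzlnr

What's happening: move the first 3 characters to the end (rotate left by 3).
Doing the same to "lnrqpoxnrz": "qpoxnrzlnr".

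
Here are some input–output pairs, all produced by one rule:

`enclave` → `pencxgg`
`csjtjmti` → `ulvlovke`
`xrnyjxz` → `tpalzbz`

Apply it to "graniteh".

In each case the input is transformed by: shift every letter 2 places forward in the alphabet (wrapping around), then move the first character to the end.
"graniteh" → "itcpkvgj" → "tcpkvgji".

tcpkvgji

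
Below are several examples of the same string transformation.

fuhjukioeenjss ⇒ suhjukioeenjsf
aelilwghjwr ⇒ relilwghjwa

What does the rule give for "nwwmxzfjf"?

Looking at the pairs, the operation is to swap the first and last characters.
For "nwwmxzfjf" the result is "fwwmxzfjn".

fwwmxzfjn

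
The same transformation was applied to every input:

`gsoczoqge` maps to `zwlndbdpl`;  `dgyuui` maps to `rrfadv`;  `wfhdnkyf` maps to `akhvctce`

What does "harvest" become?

Rule — move the first 3 characters to the end (rotate left by 3), then shift every letter 3 places backward in the alphabet (wrapping around).
Working it through for "harvest": intermediate "vesthar", final "sbpqexo".

sbpqexo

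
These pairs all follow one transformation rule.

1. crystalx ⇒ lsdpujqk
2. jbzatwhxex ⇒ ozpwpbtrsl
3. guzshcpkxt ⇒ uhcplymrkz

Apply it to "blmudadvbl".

svntdtdemv

Each output is the input with this applied: swap the front and back halves of the string, then shift every letter 8 places backward in the alphabet (wrapping around).
"blmudadvbl" → "advblblmud" → "svntdtdemv".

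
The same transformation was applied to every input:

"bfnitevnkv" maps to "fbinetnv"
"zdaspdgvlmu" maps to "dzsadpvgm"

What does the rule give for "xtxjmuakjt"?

Rule — swap each adjacent pair of characters (1↔2, 3↔4, ...), then delete the last 2 characters.
"xtxjmuakjt" → "txjxumkatj" → "txjxumka".
(Check on "zdaspdgvlmu": → "dzsadpvgmlu" → "dzsadpvgm" ✓)

txjxumka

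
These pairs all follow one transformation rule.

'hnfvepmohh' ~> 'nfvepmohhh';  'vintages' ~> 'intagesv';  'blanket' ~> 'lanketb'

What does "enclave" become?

Looking at the pairs, the operation is to move the first character to the end.
So "enclave" becomes "nclavee".

nclavee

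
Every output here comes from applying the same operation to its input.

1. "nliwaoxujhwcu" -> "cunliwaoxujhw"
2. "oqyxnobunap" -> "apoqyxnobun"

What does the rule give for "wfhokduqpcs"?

cswfhokduqp

Rule — move the last 2 characters to the front (rotate right by 2).
For "wfhokduqpcs" the result is "cswfhokduqp".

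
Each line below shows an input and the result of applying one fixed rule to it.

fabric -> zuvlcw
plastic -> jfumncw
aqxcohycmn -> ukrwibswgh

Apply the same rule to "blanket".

The transformation: shift every letter 6 places backward in the alphabet (wrapping around).
"blanket" → "vfuheyn".

vfuheyn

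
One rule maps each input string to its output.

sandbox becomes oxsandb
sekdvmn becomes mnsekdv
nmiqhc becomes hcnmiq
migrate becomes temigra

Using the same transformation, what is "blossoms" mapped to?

msblosso

Rule — move the last 2 characters to the front (rotate right by 2).
Doing the same to "blossoms": "msblosso".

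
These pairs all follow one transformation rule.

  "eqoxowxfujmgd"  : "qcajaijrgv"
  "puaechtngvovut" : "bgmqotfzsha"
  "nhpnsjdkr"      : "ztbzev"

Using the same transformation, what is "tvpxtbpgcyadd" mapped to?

fhbjfnbsok

What's happening: delete the last 3 characters, then shift every letter 12 places forward in the alphabet (wrapping around).
Applying both steps to "tvpxtbpgcyadd": "tvpxtbpgcy", then "fhbjfnbsok".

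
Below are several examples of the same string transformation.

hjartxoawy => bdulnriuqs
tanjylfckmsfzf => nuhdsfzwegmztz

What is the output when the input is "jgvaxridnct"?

Each output is the input with this applied: shift every letter 6 places backward in the alphabet (wrapping around).
On "jgvaxridnct" that produces "dapurlcxhwn".

dapurlcxhwn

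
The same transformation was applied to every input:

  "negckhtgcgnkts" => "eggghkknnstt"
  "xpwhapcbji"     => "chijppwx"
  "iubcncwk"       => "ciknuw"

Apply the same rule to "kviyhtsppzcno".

iknoppstvyz

The transformation: sort the characters into alphabetical order, then delete the first 2 characters.
For "kviyhtsppzcno", step one produces "chiknoppstvyz"; step two turns that into "iknoppstvyz".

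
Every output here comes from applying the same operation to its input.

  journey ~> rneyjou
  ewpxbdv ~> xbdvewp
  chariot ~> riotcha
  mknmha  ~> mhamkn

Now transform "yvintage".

The pattern: move the first 3 characters to the end (rotate left by 3).
"yvintage" → "ntageyvi".

ntageyvi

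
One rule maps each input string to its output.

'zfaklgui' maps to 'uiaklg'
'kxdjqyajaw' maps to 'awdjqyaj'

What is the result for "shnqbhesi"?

sinqbhe

Rule — delete the first 2 characters, then move the last 2 characters to the front (rotate right by 2).
"shnqbhesi" → "nqbhesi" → "sinqbhe".
(Check on "kxdjqyajaw": → "djqyajaw" → "awdjqyaj" ✓)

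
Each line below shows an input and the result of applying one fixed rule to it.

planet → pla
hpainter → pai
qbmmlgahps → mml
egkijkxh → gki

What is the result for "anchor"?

anc

What's happening: swap the front and back halves of the string, then keep only the last 3 characters.
Doing the same to "anchor": "anc".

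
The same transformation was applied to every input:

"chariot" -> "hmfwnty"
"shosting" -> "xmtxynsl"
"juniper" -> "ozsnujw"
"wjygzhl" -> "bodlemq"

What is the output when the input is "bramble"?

gwfrgqj

Looking at the pairs, the operation is to shift every letter 5 places forward in the alphabet (wrapping around).
For "bramble" the result is "gwfrgqj".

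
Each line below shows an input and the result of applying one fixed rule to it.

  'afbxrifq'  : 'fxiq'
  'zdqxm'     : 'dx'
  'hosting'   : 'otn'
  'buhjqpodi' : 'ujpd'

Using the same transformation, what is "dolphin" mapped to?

opi

What's happening: keep every other character starting from the second (positions 2nd, 4th, 6th, ...).
Doing the same to "dolphin": "opi".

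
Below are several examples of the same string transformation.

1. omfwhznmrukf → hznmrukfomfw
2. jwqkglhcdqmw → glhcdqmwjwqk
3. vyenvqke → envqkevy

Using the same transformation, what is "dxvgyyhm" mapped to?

vgyyhmdx

Each output is the input with this applied: move the last 2 characters to the front (rotate right by 2), then swap the front and back halves of the string.
On "dxvgyyhm" that produces "vgyyhmdx".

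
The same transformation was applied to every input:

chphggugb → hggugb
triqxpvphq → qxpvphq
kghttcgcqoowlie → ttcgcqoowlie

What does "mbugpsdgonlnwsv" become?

Rule — delete the first 3 characters.
Applying that to "mbugpsdgonlnwsv" gives "gpsdgonlnwsv".

gpsdgonlnwsv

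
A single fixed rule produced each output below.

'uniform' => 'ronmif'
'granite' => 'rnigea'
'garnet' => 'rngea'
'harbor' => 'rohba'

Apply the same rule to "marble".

The pattern: sort the characters into reverse alphabetical order, then delete the first character.
Applying both steps to "marble": "rmleba", then "mleba".

mleba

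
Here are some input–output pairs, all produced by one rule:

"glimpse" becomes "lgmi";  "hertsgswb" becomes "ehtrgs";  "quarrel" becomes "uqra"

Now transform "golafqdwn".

ogalqf

The pattern: delete the last 3 characters, then swap each adjacent pair of characters (1↔2, 3↔4, ...).
Applying that to "golafqdwn" gives "ogalqf".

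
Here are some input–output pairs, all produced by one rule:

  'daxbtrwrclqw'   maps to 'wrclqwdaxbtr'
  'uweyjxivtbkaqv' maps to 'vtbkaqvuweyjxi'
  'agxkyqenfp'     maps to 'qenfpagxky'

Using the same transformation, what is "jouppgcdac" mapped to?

gcdacjoupp

The transformation: swap the front and back halves of the string.
Doing the same to "jouppgcdac": "gcdacjoupp".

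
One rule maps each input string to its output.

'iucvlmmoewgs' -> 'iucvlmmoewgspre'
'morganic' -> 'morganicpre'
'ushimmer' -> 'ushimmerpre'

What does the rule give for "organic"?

organicpre

What's happening: append "pre".
Applying that to "organic" gives "organicpre".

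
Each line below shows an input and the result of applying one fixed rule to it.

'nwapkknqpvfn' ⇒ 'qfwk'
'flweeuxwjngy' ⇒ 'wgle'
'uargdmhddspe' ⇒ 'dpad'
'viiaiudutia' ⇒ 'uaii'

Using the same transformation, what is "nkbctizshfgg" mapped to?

sgkt

The pattern: keep one character in every 3, starting at position 2 (positions 2nd, 5th, 8th, ...), then move the first 2 characters to the end (rotate left by 2).
Applying that to "nkbctizshfgg" gives "sgkt".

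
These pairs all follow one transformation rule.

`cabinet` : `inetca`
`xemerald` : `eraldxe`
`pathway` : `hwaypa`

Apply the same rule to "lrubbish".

The transformation: move the first 3 characters to the end (rotate left by 3), then delete the last character.
Applying both steps to "lrubbish": "bbishlru", then "bbishlr".
(Check on "cabinet": → "inetcab" → "inetca" ✓)

bbishlr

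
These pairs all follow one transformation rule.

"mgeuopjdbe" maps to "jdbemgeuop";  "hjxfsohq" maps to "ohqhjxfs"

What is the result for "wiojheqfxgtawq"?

xgtawqwiojheqf

Looking at the pairs, the operation is to move the first character to the end, then swap the front and back halves of the string.
Working it through for "wiojheqfxgtawq": intermediate "iojheqfxgtawqw", final "xgtawqwiojheqf".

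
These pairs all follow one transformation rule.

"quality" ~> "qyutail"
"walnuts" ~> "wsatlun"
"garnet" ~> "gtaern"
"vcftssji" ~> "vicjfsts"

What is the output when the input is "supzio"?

Looking at the pairs, the operation is to take characters alternately from the front and the back (1st, last, 2nd, 2nd-last, ...).
For "supzio" the result is "souipz".

souipz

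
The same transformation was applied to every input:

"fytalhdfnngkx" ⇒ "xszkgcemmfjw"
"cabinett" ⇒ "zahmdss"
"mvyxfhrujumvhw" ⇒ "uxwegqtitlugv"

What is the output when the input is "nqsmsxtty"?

prlrwssx

The pattern: shift every letter 1 place backward in the alphabet (wrapping around), then delete the first character.
On "nqsmsxtty": the first step gives "mprlrwssx", and the second then gives "prlrwssx".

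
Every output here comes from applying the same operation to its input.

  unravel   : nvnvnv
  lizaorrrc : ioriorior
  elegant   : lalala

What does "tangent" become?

Each output is the input with this applied: keep one character in every 3, starting at position 2 (positions 2nd, 5th, 8th, ...), then write the whole string 3 times in a row.
"tangent" → "aeaeae".

aeaeae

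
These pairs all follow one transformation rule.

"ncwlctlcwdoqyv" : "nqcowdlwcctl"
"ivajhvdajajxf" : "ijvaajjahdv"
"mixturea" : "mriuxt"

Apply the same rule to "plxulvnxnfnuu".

pnlfxnuxlnv

Looking at the pairs, the operation is to delete the last 2 characters, then take characters alternately from the front and the back (1st, last, 2nd, 2nd-last, ...).
"plxulvnxnfnuu" → "pnlfxnuxlnv".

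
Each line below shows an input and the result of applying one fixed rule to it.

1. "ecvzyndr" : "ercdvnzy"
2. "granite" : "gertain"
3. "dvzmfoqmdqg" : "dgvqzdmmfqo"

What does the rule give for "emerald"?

edmlear

The pattern: take characters alternately from the front and the back (1st, last, 2nd, 2nd-last, ...).
So "emerald" becomes "edmlear".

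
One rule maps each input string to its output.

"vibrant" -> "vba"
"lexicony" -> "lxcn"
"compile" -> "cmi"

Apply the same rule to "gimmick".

gmi

Rule — swap each adjacent pair of characters (1↔2, 3↔4, ...), then keep every other character starting from the second (positions 2nd, 4th, 6th, ...).
For "gimmick", step one produces "igmmcik"; step two turns that into "gmi".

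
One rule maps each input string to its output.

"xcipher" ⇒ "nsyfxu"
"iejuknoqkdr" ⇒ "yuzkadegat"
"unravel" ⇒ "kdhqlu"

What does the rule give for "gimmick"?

wyccys

Each output is the input with this applied: shift every letter 10 places backward in the alphabet (wrapping around), then delete the last character.
For "gimmick", step one produces "wyccysa"; step two turns that into "wyccys".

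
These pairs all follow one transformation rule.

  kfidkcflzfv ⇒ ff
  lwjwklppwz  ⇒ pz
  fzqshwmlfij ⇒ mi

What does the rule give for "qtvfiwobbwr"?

Looking at the pairs, the operation is to keep one character in every 3, starting at position 1 (positions 1st, 4th, 7th, ...), then delete the first 2 characters.
Starting from "qtvfiwobbwr": after the first operation, "qfow"; after the second, "ow".
(Check on "lwjwklppwz": → "lwpz" → "pz" ✓)

ow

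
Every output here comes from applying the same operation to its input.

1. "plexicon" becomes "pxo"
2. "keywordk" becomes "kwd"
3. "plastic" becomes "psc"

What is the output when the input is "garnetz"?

gnz

In each case the input is transformed by: keep one character in every 3, starting at position 1 (positions 1st, 4th, 7th, ...).
Doing the same to "garnetz": "gnz".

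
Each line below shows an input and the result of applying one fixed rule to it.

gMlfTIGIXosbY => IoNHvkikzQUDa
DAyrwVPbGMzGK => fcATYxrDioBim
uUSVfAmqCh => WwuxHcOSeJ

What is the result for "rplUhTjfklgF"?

TRNwJvLHMNIh

Each output is the input with this applied: flip the case of every letter, then shift every letter 2 places forward in the alphabet (wrapping around).
Working it through for "rplUhTjfklgF": intermediate "RPLuHtJFKLGf", final "TRNwJvLHMNIh".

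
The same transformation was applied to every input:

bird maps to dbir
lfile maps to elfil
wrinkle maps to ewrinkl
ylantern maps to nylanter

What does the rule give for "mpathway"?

ympathwa

Looking at the pairs, the operation is to move the last character to the front.
On "mpathway" that produces "ympathwa".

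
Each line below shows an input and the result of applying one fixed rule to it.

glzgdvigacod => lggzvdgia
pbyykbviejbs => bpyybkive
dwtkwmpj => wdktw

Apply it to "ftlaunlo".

Each output is the input with this applied: delete the last 3 characters, then swap each adjacent pair of characters (1↔2, 3↔4, ...).
For "ftlaunlo", step one produces "ftlau"; step two turns that into "tfalu".

tfalu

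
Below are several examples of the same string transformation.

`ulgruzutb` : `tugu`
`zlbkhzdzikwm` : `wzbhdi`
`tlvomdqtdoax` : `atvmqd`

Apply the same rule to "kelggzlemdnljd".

In each case the input is transformed by: move the last 3 characters to the front (rotate right by 3), then keep every other character starting from the second (positions 2nd, 4th, 6th, ...).
"kelggzlemdnljd" → "ljdkelggzlemdn" → "jklglmn".

jklglmn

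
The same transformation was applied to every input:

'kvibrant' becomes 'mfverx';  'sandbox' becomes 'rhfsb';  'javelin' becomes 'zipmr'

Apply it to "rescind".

wgmrh

What's happening: delete the first 2 characters, then shift every letter 4 places forward in the alphabet (wrapping around).
On "rescind": the first step gives "scind", and the second then gives "wgmrh".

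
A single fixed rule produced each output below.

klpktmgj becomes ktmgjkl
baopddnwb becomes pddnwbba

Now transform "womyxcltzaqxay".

yxcltzaqxaywo

The rule is to move the first 2 characters to the end (rotate left by 2), then delete the first character.
Starting from "womyxcltzaqxay": after the first operation, "myxcltzaqxaywo"; after the second, "yxcltzaqxaywo".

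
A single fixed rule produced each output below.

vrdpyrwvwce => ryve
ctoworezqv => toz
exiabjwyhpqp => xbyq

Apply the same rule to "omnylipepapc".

mlep

In each case the input is transformed by: keep one character in every 3, starting at position 2 (positions 2nd, 5th, 8th, ...).
On "omnylipepapc" that produces "mlep".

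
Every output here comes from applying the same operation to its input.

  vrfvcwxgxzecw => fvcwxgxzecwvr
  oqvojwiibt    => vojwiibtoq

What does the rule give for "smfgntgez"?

fgntgezsm

Each output is the input with this applied: move the first 2 characters to the end (rotate left by 2).
So "smfgntgez" becomes "fgntgezsm".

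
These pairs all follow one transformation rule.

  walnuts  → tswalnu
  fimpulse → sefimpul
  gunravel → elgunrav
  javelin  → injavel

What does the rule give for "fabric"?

Each output is the input with this applied: move the last 2 characters to the front (rotate right by 2).
Doing the same to "fabric": "icfabr".

icfabr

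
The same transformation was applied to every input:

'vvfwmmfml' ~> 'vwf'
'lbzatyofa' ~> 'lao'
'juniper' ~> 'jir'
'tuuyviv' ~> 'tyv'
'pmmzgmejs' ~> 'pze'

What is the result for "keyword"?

kwd

In each case the input is transformed by: keep one character in every 3, starting at position 1 (positions 1st, 4th, 7th, ...).
For "keyword" the result is "kwd".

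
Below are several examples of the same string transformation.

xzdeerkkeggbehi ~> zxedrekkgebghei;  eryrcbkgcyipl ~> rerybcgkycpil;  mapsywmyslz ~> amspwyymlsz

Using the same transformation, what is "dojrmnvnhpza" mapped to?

odrjnmnvphaz

Rule — swap each adjacent pair of characters (1↔2, 3↔4, ...).
For "dojrmnvnhpza" the result is "odrjnmnvphaz".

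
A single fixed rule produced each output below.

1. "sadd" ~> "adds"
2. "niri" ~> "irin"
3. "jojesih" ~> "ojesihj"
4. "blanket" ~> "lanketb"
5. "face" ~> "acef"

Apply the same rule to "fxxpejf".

xxpejff

Rule — move the first character to the end.
So "fxxpejf" becomes "xxpejff".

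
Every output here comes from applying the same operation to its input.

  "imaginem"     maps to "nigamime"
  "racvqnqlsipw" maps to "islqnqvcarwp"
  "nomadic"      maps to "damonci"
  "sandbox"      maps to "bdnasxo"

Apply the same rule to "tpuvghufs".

uhgvuptsf

What's happening: reverse the string, then move the first 2 characters to the end (rotate left by 2).
Applying both steps to "tpuvghufs": "sfuhgvupt", then "uhgvuptsf".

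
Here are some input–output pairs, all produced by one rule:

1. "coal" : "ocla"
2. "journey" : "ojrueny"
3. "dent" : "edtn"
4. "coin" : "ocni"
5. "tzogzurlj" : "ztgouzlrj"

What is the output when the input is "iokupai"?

oiukapi

Rule — swap each adjacent pair of characters (1↔2, 3↔4, ...).
For "iokupai" the result is "oiukapi".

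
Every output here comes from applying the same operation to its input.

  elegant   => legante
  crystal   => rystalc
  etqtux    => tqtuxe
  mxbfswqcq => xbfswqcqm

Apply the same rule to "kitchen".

itchenk

The rule is to move the first character to the end.
"kitchen" → "itchenk".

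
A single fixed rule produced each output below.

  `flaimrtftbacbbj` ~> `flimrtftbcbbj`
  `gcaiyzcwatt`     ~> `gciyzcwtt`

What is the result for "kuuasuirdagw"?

The transformation: remove every "a".
Applying that to "kuuasuirdagw" gives "kuusuirdgw".

kuusuirdgw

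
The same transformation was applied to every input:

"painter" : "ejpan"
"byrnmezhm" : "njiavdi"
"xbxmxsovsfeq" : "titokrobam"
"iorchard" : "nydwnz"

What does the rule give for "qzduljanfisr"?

zqhfwjbeon

Each output is the input with this applied: shift every letter 4 places backward in the alphabet (wrapping around), then delete the first 2 characters.
Starting from "qzduljanfisr": after the first operation, "mvzqhfwjbeon"; after the second, "zqhfwjbeon".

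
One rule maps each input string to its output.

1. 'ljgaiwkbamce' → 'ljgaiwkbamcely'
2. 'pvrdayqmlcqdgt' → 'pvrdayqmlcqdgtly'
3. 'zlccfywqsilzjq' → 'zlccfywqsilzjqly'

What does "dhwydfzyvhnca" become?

The pattern: append "ly".
Doing the same to "dhwydfzyvhnca": "dhwydfzyvhncaly".

dhwydfzyvhncaly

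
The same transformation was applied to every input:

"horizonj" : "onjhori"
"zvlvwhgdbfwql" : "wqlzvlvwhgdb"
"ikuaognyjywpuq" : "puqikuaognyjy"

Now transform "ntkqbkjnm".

jnmntkqb

Rule — move the last 3 characters to the front (rotate right by 3), then delete the last character.
"ntkqbkjnm" → "jnmntkqbk" → "jnmntkqb".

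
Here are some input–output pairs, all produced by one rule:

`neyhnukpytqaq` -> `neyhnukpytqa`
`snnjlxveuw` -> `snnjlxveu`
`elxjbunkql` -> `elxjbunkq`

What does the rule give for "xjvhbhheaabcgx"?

xjvhbhheaabcg

The transformation: delete the last character.
For "xjvhbhheaabcgx" the result is "xjvhbhheaabcg".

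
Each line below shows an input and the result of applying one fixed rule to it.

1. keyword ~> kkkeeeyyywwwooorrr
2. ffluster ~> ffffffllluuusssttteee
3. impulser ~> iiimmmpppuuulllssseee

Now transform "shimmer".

In each case the input is transformed by: delete the last character, then repeat every character 3 times.
Applying both steps to "shimmer": "shimme", then "ssshhhiiimmmmmmeee".
(Check on "ffluster": → "ffluste" → "ffffffllluuusssttteee" ✓)

ssshhhiiimmmmmmeee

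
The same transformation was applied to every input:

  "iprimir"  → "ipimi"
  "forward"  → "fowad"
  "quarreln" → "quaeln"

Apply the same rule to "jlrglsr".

jlgls

Rule — remove every "r".
For "jlrglsr" the result is "jlgls".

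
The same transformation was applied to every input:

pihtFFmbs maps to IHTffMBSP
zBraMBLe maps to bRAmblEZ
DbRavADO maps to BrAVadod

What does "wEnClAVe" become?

eNcLavEW

The rule is to move the first character to the end, then flip the case of every letter.
On "wEnClAVe" that produces "eNcLavEW".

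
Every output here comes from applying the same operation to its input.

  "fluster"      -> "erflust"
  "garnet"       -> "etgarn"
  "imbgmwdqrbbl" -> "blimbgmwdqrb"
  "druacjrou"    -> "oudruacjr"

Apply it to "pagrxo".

xopagr

The pattern: move the last 2 characters to the front (rotate right by 2).
Doing the same to "pagrxo": "xopagr".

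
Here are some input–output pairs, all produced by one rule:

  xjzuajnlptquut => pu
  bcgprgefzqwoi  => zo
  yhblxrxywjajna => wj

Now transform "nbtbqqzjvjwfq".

Each output is the input with this applied: keep one character in every 3, starting at position 3 (positions 3rd, 6th, 9th, ...), then delete the first 2 characters.
For "nbtbqqzjvjwfq", step one produces "tqvf"; step two turns that into "vf".

vf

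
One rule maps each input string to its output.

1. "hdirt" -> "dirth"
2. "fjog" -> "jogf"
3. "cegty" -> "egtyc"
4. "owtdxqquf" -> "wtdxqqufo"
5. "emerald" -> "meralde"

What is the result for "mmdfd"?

Rule — move the first character to the end.
Doing the same to "mmdfd": "mdfdm".

mdfdm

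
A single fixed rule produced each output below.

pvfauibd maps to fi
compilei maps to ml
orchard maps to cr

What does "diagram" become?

The transformation: keep one character in every 3, starting at position 3 (positions 3rd, 6th, 9th, ...).
So "diagram" becomes "aa".

aa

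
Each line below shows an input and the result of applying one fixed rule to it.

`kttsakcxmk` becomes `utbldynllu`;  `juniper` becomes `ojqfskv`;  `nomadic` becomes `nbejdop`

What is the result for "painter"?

joufsqb

Rule — move the first 2 characters to the end (rotate left by 2), then shift every letter 1 place forward in the alphabet (wrapping around).
Doing the same to "painter": "joufsqb".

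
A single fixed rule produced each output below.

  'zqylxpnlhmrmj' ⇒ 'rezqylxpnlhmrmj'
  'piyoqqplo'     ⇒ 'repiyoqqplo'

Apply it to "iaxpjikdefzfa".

The transformation: prepend "re".
On "iaxpjikdefzfa" that produces "reiaxpjikdefzfa".

reiaxpjikdefzfa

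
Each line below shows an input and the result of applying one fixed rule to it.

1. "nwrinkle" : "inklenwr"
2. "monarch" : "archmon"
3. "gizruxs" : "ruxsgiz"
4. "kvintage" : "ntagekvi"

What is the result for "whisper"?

sperwhi

The rule is to move the first 3 characters to the end (rotate left by 3).
On "whisper" that produces "sperwhi".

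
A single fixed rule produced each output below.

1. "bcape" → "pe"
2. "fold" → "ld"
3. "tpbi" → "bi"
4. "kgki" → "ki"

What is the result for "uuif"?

if

Rule — keep only the last 2 characters.
On "uuif" that produces "if".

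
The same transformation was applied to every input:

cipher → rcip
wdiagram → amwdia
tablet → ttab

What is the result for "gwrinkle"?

legwri

Looking at the pairs, the operation is to swap the front and back halves of the string, then delete the first 2 characters.
Starting from "gwrinkle": after the first operation, "nklegwri"; after the second, "legwri".
(Check on "wdiagram": → "gramwdia" → "amwdia" ✓)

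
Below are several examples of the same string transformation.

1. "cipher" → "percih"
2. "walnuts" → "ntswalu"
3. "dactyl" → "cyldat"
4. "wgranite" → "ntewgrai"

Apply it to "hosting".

The pattern: move the last 3 characters to the front (rotate right by 3), then swap the first and last characters.
For "hosting", step one produces "inghost"; step two turns that into "tnghosi".

tnghosi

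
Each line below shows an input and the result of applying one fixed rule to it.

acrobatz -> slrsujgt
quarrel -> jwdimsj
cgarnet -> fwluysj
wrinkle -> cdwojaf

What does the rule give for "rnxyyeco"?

wugjfpqq

Looking at the pairs, the operation is to shift every letter 8 places backward in the alphabet (wrapping around), then move the last 3 characters to the front (rotate right by 3).
Applying both steps to "rnxyyeco": "jfpqqwug", then "wugjfpqq".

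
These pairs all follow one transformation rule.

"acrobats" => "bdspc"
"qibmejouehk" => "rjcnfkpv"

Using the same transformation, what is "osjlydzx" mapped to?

What's happening: shift every letter 1 place forward in the alphabet (wrapping around), then delete the last 3 characters.
Applying both steps to "osjlydzx": "ptkmzeay", then "ptkmz".

ptkmz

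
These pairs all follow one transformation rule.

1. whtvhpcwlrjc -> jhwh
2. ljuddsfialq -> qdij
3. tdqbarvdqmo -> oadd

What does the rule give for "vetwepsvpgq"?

qeve

Each output is the input with this applied: keep one character in every 3, starting at position 2 (positions 2nd, 5th, 8th, ...), then swap the first and last characters.
"vetwepsvpgq" → "eevq" → "qeve".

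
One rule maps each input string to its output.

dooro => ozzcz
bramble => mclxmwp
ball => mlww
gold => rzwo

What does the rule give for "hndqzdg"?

The transformation: shift every letter 11 places forward in the alphabet (wrapping around).
For "hndqzdg" the result is "syobkor".

syobkor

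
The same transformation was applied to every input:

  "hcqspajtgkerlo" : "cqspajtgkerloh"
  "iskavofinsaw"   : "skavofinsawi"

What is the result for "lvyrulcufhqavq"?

vyrulcufhqavql

The pattern: move the first character to the end.
"lvyrulcufhqavq" → "vyrulcufhqavql".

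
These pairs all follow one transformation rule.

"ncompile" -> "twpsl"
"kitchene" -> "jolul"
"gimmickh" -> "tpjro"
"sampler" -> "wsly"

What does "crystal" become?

zahs

The rule is to shift every letter 7 places forward in the alphabet (wrapping around), then delete the first 3 characters.
Working it through for "crystal": intermediate "jyfzahs", final "zahs".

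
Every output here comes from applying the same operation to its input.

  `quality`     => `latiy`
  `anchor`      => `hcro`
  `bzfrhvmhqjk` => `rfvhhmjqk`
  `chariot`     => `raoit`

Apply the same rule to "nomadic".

amidc

Looking at the pairs, the operation is to delete the first 2 characters, then swap each adjacent pair of characters (1↔2, 3↔4, ...).
Applying both steps to "nomadic": "madic", then "amidc".
(Check on "quality": → "ality" → "latiy" ✓)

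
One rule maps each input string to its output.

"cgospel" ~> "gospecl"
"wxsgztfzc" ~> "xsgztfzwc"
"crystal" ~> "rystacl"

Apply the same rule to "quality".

ualitqy

What's happening: swap the first and last characters, then move the first character to the end.
For "quality", step one produces "yualitq"; step two turns that into "ualitqy".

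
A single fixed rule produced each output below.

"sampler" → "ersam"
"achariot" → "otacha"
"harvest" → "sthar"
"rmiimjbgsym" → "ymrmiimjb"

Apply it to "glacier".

Looking at the pairs, the operation is to move the last 2 characters to the front (rotate right by 2), then delete the last 2 characters.
Working it through for "glacier": intermediate "erglaci", final "ergla".

ergla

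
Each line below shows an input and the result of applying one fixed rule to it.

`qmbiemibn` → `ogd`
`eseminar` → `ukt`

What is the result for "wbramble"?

dog

Rule — keep one character in every 3, starting at position 2 (positions 2nd, 5th, 8th, ...), then shift every letter 2 places forward in the alphabet (wrapping around).
Applying that to "wbramble" gives "dog".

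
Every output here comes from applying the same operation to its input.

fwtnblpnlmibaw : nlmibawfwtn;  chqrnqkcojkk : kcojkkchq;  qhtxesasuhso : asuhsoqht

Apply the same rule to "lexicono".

Rule — swap the front and back halves of the string, then delete the last 3 characters.
Applying both steps to "lexicono": "conolexi", then "conol".
(Check on "chqrnqkcojkk": → "kcojkkchqrnq" → "kcojkkchq" ✓)

conol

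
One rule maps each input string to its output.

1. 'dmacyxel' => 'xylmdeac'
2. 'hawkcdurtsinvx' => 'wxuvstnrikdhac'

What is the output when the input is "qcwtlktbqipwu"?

Looking at the pairs, the operation is to sort the characters into reverse alphabetical order, then swap each adjacent pair of characters (1↔2, 3↔4, ...).
Working it through for "qcwtlktbqipwu": intermediate "wwuttqqplkicb", final "wwtuqtpqklcib".

wwtuqtpqklcib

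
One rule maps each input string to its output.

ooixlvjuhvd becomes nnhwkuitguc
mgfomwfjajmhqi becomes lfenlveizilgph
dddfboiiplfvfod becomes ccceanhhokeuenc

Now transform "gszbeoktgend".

fryadnjsfdmc

Each output is the input with this applied: shift every letter 1 place backward in the alphabet (wrapping around).
For "gszbeoktgend" the result is "fryadnjsfdmc".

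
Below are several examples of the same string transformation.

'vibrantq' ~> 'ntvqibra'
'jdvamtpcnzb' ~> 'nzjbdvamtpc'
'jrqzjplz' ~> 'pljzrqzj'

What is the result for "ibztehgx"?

The rule is to swap the first and last characters, then move the last 3 characters to the front (rotate right by 3).
On "ibztehgx": the first step gives "xbztehgi", and the second then gives "hgixbzte".

hgixbzte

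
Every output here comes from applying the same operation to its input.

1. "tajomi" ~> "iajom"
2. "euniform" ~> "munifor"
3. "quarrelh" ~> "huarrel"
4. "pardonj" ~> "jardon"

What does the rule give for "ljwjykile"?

Looking at the pairs, the operation is to delete the first character, then move the last character to the front.
Working it through for "ljwjykile": intermediate "jwjykile", final "ejwjykil".

ejwjykil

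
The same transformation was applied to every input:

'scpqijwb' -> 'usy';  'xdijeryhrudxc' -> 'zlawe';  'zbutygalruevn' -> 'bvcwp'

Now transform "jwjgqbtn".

liv

Looking at the pairs, the operation is to keep one character in every 3, starting at position 1 (positions 1st, 4th, 7th, ...), then shift every letter 2 places forward in the alphabet (wrapping around).
On "jwjgqbtn": the first step gives "jgt", and the second then gives "liv".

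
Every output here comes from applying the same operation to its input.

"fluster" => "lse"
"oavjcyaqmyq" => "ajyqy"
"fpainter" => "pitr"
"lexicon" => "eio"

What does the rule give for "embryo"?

mro

Each output is the input with this applied: keep every other character starting from the second (positions 2nd, 4th, 6th, ...).
For "embryo" the result is "mro".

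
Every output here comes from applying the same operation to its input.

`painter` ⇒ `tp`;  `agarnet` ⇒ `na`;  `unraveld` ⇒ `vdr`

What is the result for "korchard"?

hdr

Looking at the pairs, the operation is to move the first 3 characters to the end (rotate left by 3), then keep one character in every 3, starting at position 2 (positions 2nd, 5th, 8th, ...).
For "korchard", step one produces "chardkor"; step two turns that into "hdr".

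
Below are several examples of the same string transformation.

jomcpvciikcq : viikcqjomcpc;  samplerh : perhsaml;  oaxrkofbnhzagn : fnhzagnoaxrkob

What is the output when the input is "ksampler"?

The rule is to swap the front and back halves of the string, then swap the first and last characters.
Starting from "ksampler": after the first operation, "plerksam"; after the second, "mlerksap".
(Check on "jomcpvciikcq": → "ciikcqjomcpv" → "viikcqjomcpc" ✓)

mlerksap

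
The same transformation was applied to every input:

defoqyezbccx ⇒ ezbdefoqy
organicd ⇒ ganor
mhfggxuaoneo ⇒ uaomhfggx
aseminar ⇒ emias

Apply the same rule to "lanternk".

ntela

Rule — delete the last 3 characters, then move the last 3 characters to the front (rotate right by 3).
Starting from "lanternk": after the first operation, "lante"; after the second, "ntela".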